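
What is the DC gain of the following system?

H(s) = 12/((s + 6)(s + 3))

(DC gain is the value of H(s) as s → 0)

DC gain = H(0) = 12/(6 × 3) = 12/18 = 0.6667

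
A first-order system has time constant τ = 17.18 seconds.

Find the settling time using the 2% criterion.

For first-order system, 2% settling time ≈ 4τ = 4 × 17.18 = 68.72 s.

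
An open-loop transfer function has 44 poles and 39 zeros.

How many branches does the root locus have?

Root locus has n branches where n = number of poles = 44.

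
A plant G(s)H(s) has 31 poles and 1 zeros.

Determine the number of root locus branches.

Root locus has n branches where n = number of poles = 31.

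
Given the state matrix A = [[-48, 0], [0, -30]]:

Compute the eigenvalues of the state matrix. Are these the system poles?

For diagonal matrix, eigenvalues are diagonal entries: λ₁ = -48, λ₂ = -30. Eigenvalues of A = system poles.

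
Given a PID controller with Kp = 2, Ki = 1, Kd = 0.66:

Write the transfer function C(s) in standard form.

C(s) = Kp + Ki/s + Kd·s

Substituting values: C(s) = 2 + 1/s + 0.66s = (0.66s² + 2s + 1)/s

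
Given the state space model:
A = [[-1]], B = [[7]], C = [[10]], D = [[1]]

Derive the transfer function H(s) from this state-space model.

(sI - A)⁻¹ = 1/(s + 1). H(s) = 10×7/(s + 1) + 1 = (s + 71)/(s + 1).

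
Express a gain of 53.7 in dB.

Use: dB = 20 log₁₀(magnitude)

dB = 20 log₁₀(53.7) = 34.6 dB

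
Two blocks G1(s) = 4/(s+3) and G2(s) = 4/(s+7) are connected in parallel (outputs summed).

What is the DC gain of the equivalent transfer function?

Parallel: G_eq = G1 + G2. DC gain = G1(0) + G2(0) = 4/3 + 4/7 = 1.3333 + 0.5714 = 1.9048.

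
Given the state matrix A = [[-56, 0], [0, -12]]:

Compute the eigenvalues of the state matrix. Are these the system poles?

For diagonal matrix, eigenvalues are diagonal entries: λ₁ = -56, λ₂ = -12. Eigenvalues of A = system poles.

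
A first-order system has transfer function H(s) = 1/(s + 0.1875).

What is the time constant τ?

For H(s) = 1/(s + 1/τ), the pole is at -1/τ = -0.1875, so τ = 1/0.1875 = 5.3333 s.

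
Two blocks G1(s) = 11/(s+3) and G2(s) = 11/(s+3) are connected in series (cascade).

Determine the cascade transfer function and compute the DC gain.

Series: multiply transfer functions. G_eq = 11/(s+3) × 11/(s+3) = 121/((s+3)(s+3)). DC gain = 121/(3×3) = 13.4444.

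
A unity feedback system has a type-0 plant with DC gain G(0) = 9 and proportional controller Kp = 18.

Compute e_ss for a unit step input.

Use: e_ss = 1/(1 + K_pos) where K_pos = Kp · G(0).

K_pos = Kp · G(0) = 18 × 9 = 162. e_ss = 1/(1 + 162) = 0.0061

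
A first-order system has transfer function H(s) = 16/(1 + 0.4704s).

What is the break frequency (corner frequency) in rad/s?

Corner frequency = 1/τ = 1/0.4704 = 2.126 rad/s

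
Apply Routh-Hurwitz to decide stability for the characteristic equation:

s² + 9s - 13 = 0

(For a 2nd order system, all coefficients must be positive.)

Coefficients: 1, 9, -13. c=-13 not positive, so system is unstable.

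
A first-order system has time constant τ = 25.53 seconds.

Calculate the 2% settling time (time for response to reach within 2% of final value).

For first-order system, 2% settling time ≈ 4τ = 4 × 25.53 = 102.12 s.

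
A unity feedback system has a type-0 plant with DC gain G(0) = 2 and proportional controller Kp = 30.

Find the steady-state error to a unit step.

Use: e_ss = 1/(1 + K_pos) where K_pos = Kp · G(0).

K_pos = Kp · G(0) = 30 × 2 = 60. e_ss = 1/(1 + 60) = 0.0164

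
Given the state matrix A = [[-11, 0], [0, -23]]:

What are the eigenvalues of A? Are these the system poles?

For diagonal matrix, eigenvalues are diagonal entries: λ₁ = -11, λ₂ = -23. Eigenvalues of A = system poles.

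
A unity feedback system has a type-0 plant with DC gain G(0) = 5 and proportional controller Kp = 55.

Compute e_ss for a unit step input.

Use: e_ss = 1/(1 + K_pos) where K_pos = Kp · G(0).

K_pos = Kp · G(0) = 55 × 5 = 275. e_ss = 1/(1 + 275) = 0.0036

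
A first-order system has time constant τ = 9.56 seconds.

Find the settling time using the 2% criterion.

For first-order system, 2% settling time ≈ 4τ = 4 × 9.56 = 38.24 s.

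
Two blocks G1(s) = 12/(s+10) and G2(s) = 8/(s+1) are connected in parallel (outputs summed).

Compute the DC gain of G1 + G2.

Parallel: G_eq = G1 + G2. DC gain = G1(0) + G2(0) = 12/10 + 8/1 = 1.2 + 8 = 9.2.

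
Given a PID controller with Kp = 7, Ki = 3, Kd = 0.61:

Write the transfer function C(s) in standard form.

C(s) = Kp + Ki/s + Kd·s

Substituting values: C(s) = 7 + 3/s + 0.61s = (0.61s² + 7s + 3)/s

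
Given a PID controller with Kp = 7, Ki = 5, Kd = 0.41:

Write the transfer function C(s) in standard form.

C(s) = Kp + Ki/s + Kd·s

Substituting values: C(s) = 7 + 5/s + 0.41s = (0.41s² + 7s + 5)/s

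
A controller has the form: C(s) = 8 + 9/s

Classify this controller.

This is a Proportional-Integral (PI) controller.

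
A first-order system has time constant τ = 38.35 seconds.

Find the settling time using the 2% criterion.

For first-order system, 2% settling time ≈ 4τ = 4 × 38.35 = 153.4 s.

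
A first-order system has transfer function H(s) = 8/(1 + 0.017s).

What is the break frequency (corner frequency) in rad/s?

Corner frequency = 1/τ = 1/0.017 = 58.824 rad/s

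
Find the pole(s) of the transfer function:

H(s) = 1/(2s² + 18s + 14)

Discriminant = 18² - 4×2×14 = 324 - 112 = 212 > 0, so two distinct real poles. Using quadratic formula: s = (-18 ± √212)/(2×2) = (-18 ± √212)/4, with √212 ≈ 14.5602. s₁ ≈ -0.8599, s₂ ≈ -8.1401. Poles: s₁ = -0.8599, s₂ = -8.1401.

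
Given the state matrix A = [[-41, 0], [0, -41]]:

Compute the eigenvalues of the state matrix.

For diagonal matrix, eigenvalues are diagonal entries: λ₁ = -41, λ₂ = -41.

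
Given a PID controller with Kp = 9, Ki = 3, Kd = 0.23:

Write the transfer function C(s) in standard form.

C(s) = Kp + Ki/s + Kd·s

Substituting values: C(s) = 9 + 3/s + 0.23s = (0.23s² + 9s + 3)/s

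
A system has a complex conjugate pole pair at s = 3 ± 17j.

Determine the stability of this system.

Real part of poles is 3 (> 0, right half-plane). Unstable.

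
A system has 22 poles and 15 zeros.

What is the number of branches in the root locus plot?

Root locus has n branches where n = number of poles = 22.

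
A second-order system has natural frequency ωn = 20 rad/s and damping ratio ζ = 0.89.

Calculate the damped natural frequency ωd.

ωd = ωn√(1 - ζ²) = 20√(1 - 0.89²) = 9.12 rad/s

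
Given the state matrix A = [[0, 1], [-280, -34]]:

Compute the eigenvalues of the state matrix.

det(A - λI) = λ² - (-34)λ + 280 = (λ - (-20))(λ - (-14)). Eigenvalues: -20, -14.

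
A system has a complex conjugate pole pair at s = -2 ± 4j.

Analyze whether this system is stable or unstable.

Real part of poles is -2 (< 0, left half-plane). Stable.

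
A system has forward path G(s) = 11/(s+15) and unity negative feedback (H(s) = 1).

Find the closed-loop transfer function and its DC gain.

T(s) = G/(1+GH) = [11/(s+15)] / [1 + 11/(s+15)] = 11/(s+15+11) = 11/(s+26). DC gain = 11/26 = 0.4231.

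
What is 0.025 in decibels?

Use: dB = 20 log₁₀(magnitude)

dB = 20 log₁₀(0.025) = -32.0 dB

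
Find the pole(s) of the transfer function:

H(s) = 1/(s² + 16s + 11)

Discriminant = 16² - 4×1×11 = 256 - 44 = 212 > 0, so two distinct real poles. Using quadratic formula: s = (-16 ± √212)/(2×1) = (-16 ± √212)/2, with √212 ≈ 14.5602. s₁ ≈ -0.7199, s₂ ≈ -15.2801. Poles: s₁ = -0.7199, s₂ = -15.2801.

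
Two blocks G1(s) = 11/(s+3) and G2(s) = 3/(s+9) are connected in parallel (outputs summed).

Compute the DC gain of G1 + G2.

Parallel: G_eq = G1 + G2. DC gain = G1(0) + G2(0) = 11/3 + 3/9 = 3.6667 + 0.3333 = 4.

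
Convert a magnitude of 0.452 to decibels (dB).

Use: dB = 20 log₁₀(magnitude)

dB = 20 log₁₀(0.452) = -6.9 dB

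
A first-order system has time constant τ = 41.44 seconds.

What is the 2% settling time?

For first-order system, 2% settling time ≈ 4τ = 4 × 41.44 = 165.76 s.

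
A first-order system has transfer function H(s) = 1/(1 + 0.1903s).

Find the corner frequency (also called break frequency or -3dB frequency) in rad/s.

Corner frequency = 1/τ = 1/0.1903 = 5.255 rad/s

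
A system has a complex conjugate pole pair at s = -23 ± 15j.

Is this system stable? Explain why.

Real part of poles is -23 (< 0, left half-plane). Stable.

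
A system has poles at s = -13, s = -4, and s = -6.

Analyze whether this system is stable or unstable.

All poles are in the left half-plane. System is stable.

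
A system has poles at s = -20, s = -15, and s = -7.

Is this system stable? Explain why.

All poles are in the left half-plane. System is stable.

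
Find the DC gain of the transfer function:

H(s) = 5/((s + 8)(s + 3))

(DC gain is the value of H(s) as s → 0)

DC gain = H(0) = 5/(8 × 3) = 5/24 = 0.2083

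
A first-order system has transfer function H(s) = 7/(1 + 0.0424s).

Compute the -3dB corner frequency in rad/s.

Corner frequency = 1/τ = 1/0.0424 = 23.585 rad/s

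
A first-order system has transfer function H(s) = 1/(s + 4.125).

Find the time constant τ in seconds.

For H(s) = 1/(s + 1/τ), the pole is at -1/τ = -4.125, so τ = 1/4.125 = 0.2424 s.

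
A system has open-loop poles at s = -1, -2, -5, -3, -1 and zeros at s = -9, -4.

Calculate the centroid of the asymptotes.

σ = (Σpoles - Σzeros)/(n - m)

σ = (Σpoles - Σzeros)/(n - m) = (-12 - (-13))/(5 - 2) = 1/3 = 0.33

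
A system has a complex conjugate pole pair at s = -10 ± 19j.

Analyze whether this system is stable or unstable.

Real part of poles is -10 (< 0, left half-plane). Stable.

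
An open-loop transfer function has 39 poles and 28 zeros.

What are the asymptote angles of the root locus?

n - m = 39 - 28 = 11. Angles: θk = (2k + 1)·180°/11 = 16.36°, 49.09°, 81.82°, 114.55°, 147.27°, 180°, 212.73°, 245.45°, 278.18°, 310.91°, 343.64°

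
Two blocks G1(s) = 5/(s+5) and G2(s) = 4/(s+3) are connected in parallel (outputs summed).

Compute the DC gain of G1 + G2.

Parallel: G_eq = G1 + G2. DC gain = G1(0) + G2(0) = 5/5 + 4/3 = 1 + 1.3333 = 2.3333.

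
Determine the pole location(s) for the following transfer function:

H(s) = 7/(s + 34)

Pole is where denominator = 0: s + 34 = 0, so s = -34.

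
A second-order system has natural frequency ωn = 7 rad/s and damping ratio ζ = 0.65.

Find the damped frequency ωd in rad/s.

ωd = ωn√(1 - ζ²) = 7√(1 - 0.65²) = 5.32 rad/s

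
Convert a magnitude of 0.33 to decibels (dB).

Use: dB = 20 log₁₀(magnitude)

dB = 20 log₁₀(0.33) = -9.6 dB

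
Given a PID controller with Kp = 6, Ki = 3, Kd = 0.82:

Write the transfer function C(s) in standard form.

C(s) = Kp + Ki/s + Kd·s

Substituting values: C(s) = 6 + 3/s + 0.82s = (0.82s² + 6s + 3)/s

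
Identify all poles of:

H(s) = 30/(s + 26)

Pole is where denominator = 0: s + 26 = 0, so s = -26.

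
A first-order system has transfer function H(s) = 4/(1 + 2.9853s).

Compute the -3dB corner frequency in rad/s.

Corner frequency = 1/τ = 1/2.9853 = 0.335 rad/s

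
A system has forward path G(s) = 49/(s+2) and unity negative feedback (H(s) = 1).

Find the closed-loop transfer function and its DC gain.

T(s) = G/(1+GH) = [49/(s+2)] / [1 + 49/(s+2)] = 49/(s+2+49) = 49/(s+51). DC gain = 49/51 = 0.9608.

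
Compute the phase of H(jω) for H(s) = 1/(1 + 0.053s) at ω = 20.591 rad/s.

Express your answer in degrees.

Phase = -arctan(ωτ) = -arctan(20.591 × 0.053) = -47.5°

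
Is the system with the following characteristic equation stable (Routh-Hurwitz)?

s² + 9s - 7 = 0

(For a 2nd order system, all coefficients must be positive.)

Coefficients: 1, 9, -7. c=-7 not positive, so system is unstable.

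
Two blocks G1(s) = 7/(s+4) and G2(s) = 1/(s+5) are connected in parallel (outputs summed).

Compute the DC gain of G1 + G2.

Parallel: G_eq = G1 + G2. DC gain = G1(0) + G2(0) = 7/4 + 1/5 = 1.75 + 0.2 = 1.95.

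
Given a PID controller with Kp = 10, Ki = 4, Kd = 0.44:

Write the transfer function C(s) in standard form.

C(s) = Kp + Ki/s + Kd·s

Substituting values: C(s) = 10 + 4/s + 0.44s = (0.44s² + 10s + 4)/s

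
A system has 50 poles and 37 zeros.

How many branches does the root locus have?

Root locus has n branches where n = number of poles = 50.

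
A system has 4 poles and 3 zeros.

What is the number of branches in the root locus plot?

Root locus has n branches where n = number of poles = 4.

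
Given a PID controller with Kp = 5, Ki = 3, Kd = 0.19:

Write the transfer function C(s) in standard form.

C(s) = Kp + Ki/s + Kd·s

Substituting values: C(s) = 5 + 3/s + 0.19s = (0.19s² + 5s + 3)/s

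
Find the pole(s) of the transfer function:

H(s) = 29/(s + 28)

Pole is where denominator = 0: s + 28 = 0, so s = -28.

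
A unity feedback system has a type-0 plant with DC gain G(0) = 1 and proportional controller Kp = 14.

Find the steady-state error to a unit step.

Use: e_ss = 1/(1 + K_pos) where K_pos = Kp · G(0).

K_pos = Kp · G(0) = 14 × 1 = 14. e_ss = 1/(1 + 14) = 0.0667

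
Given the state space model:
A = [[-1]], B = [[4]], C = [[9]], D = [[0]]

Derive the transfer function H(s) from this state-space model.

(sI - A)⁻¹ = 1/(s + 1). H(s) = 9 × 4/(s + 1) + 0 = 36/(s + 1).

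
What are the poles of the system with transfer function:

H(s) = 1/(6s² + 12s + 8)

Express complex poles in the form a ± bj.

Discriminant = 12² - 4×6×8 = 144 - 192 = -48 < 0, so the poles are a complex conjugate pair s = (-12 ± j√48)/(2×6). Real part = -12/(2×6) = -12/12 = -1; imaginary part = ±√48/(2×6) ≈ 0.5774. Poles: s = -1 ± 0.5774j.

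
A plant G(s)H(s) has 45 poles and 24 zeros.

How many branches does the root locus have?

Root locus has n branches where n = number of poles = 45.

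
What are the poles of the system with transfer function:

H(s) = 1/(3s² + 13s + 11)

Discriminant = 13² - 4×3×11 = 169 - 132 = 37 > 0, so two distinct real poles. Using quadratic formula: s = (-13 ± √37)/(2×3) = (-13 ± √37)/6, with √37 ≈ 6.0828. s₁ ≈ -1.1529, s₂ ≈ -3.1805. Poles: s₁ = -1.1529, s₂ = -3.1805.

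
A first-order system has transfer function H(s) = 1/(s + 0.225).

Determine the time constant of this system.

For H(s) = 1/(s + 1/τ), the pole is at -1/τ = -0.225, so τ = 1/0.225 = 4.4444 s.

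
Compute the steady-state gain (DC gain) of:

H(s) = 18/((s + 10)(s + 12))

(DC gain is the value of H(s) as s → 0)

DC gain = H(0) = 18/(10 × 12) = 18/120 = 0.15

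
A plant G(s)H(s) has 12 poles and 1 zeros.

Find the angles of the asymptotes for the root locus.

n - m = 12 - 1 = 11. Angles: θk = (2k + 1)·180°/11 = 16.36°, 49.09°, 81.82°, 114.55°, 147.27°, 180°, 212.73°, 245.45°, 278.18°, 310.91°, 343.64°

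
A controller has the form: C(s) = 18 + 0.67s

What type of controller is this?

This is a Proportional-Derivative (PD) controller.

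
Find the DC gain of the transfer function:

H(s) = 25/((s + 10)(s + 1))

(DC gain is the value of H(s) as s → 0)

DC gain = H(0) = 25/(10 × 1) = 25/10 = 2.5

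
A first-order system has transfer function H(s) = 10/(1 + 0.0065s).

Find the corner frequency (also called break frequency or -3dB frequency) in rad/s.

Corner frequency = 1/τ = 1/0.0065 = 153.846 rad/s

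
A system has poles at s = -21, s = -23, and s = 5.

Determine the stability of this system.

Pole(s) at s = 5 are not in the left half-plane. System is unstable.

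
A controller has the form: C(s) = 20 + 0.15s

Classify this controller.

This is a Proportional-Derivative (PD) controller.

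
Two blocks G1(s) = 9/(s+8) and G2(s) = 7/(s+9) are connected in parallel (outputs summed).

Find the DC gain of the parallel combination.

Parallel: G_eq = G1 + G2. DC gain = G1(0) + G2(0) = 9/8 + 7/9 = 1.125 + 0.7778 = 1.9028.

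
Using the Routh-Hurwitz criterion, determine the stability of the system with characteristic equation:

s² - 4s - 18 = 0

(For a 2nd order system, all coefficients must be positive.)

Coefficients: 1, -4, -18. b=-4, c=-18 not positive, so system is unstable.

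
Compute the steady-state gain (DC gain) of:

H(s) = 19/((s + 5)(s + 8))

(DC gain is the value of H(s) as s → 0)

DC gain = H(0) = 19/(5 × 8) = 19/40 = 0.475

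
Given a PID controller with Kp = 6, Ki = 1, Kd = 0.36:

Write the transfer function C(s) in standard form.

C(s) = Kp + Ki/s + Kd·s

Substituting values: C(s) = 6 + 1/s + 0.36s = (0.36s² + 6s + 1)/s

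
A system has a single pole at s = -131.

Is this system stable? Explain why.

Pole at s = -131 is in the left half-plane. Stable.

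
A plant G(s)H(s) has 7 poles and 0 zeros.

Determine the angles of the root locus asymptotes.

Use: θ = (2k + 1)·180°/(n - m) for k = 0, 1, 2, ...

n - m = 7 - 0 = 7. Angles: θk = (2k + 1)·180°/7 = 25.71°, 77.14°, 128.57°, 180°, 231.43°, 282.86°, 334.29°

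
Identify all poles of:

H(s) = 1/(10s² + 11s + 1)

Discriminant = 11² - 4×10×1 = 121 - 40 = 81 > 0, so two distinct real poles. Using quadratic formula: s = (-11 ± √81)/(2×10) = (-11 ± √81)/20, with √81 = 9. s₁ = -2/20 = -0.1, s₂ = -20/20 = -1. Poles: s₁ = -0.1, s₂ = -1.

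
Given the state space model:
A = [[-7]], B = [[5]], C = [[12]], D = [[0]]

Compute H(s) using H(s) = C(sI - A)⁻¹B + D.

(sI - A)⁻¹ = 1/(s + 7). H(s) = 12 × 5/(s + 7) + 0 = 60/(s + 7).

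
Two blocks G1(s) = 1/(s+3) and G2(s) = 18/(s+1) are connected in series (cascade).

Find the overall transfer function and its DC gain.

Series: multiply transfer functions. G_eq = 1/(s+3) × 18/(s+1) = 18/((s+3)(s+1)). DC gain = 18/(3×1) = 6.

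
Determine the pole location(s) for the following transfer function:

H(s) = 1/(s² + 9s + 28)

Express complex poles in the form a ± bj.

Discriminant = 9² - 4×1×28 = 81 - 112 = -31 < 0, so the poles are a complex conjugate pair s = (-9 ± j√31)/(2×1). Real part = -9/(2×1) = -9/2 = -4.5; imaginary part = ±√31/(2×1) ≈ 2.7839. Poles: s = -4.5 ± 2.7839j.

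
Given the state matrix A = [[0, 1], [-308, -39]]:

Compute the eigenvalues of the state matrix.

det(A - λI) = λ² - (-39)λ + 308 = (λ - (-28))(λ - (-11)). Eigenvalues: -28, -11.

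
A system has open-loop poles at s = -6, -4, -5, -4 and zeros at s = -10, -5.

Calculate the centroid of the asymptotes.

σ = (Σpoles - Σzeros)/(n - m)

σ = (Σpoles - Σzeros)/(n - m) = (-19 - (-15))/(4 - 2) = -4/2 = -2.0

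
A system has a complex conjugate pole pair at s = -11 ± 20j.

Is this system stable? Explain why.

Real part of poles is -11 (< 0, left half-plane). Stable.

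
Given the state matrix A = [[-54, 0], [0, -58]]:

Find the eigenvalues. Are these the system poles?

For diagonal matrix, eigenvalues are diagonal entries: λ₁ = -54, λ₂ = -58. Eigenvalues of A = system poles.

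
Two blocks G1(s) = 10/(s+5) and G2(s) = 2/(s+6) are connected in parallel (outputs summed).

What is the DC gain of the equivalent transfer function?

Parallel: G_eq = G1 + G2. DC gain = G1(0) + G2(0) = 10/5 + 2/6 = 2 + 0.3333 = 2.3333.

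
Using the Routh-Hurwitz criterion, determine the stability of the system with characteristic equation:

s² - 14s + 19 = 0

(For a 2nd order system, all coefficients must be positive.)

Coefficients: 1, -14, 19. b=-14 not positive, so system is unstable.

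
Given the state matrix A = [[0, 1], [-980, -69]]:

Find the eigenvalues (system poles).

det(A - λI) = λ² - (-69)λ + 980 = (λ - (-49))(λ - (-20)). Eigenvalues: -49, -20.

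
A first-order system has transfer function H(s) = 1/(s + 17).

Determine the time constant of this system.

For H(s) = 1/(s + 1/τ), the pole is at -1/τ = -17, so τ = 1/17 = 0.0588 s.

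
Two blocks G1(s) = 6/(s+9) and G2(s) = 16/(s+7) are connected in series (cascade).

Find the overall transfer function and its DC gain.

Series: multiply transfer functions. G_eq = 6/(s+9) × 16/(s+7) = 96/((s+9)(s+7)). DC gain = 96/(9×7) = 1.5238.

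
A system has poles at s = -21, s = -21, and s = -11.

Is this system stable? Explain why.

All poles are in the left half-plane. System is stable.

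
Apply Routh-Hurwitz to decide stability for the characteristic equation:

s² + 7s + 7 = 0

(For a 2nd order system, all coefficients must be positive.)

Coefficients: 1, 7, 7. All positive, so system is stable.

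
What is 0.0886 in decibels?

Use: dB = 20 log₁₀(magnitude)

dB = 20 log₁₀(0.0886) = -21.1 dB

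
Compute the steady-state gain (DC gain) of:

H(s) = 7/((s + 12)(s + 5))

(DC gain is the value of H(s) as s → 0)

DC gain = H(0) = 7/(12 × 5) = 7/60 = 0.1167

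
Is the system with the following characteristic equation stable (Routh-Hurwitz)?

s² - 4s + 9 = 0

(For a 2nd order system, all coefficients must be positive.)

Coefficients: 1, -4, 9. b=-4 not positive, so system is unstable.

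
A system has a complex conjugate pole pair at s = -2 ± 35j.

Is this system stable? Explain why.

Real part of poles is -2 (< 0, left half-plane). Stable.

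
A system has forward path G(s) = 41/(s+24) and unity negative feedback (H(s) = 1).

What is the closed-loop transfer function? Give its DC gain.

T(s) = G/(1+GH) = [41/(s+24)] / [1 + 41/(s+24)] = 41/(s+24+41) = 41/(s+65). DC gain = 41/65 = 0.6308.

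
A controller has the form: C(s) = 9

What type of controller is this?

This is a Proportional (P) controller.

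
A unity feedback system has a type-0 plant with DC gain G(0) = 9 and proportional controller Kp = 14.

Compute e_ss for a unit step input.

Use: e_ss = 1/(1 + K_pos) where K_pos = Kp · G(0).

K_pos = Kp · G(0) = 14 × 9 = 126. e_ss = 1/(1 + 126) = 0.0079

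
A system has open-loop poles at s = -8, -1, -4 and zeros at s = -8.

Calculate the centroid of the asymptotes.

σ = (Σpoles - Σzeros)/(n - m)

σ = (Σpoles - Σzeros)/(n - m) = (-13 - (-8))/(3 - 1) = -5/2 = -2.5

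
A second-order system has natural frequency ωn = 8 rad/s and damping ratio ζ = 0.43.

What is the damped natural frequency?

ωd = ωn√(1 - ζ²) = 8√(1 - 0.43²) = 7.22 rad/s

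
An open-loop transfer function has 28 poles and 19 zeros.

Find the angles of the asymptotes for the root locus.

n - m = 28 - 19 = 9. Angles: θk = (2k + 1)·180°/9 = 20°, 60°, 100°, 140°, 180°, 220°, 260°, 300°, 340°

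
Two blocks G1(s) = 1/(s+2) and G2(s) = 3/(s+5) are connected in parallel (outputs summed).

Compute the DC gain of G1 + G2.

Parallel: G_eq = G1 + G2. DC gain = G1(0) + G2(0) = 1/2 + 3/5 = 0.5 + 0.6 = 1.1.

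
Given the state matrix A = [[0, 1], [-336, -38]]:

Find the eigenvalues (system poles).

det(A - λI) = λ² - (-38)λ + 336 = (λ - (-24))(λ - (-14)). Eigenvalues: -24, -14.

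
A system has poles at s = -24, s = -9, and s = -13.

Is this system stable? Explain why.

All poles are in the left half-plane. System is stable.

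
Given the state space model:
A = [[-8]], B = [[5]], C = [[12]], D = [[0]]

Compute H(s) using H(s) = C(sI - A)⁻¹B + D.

(sI - A)⁻¹ = 1/(s + 8). H(s) = 12 × 5/(s + 8) + 0 = 60/(s + 8).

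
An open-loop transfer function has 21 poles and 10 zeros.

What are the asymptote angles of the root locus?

n - m = 21 - 10 = 11. Angles: θk = (2k + 1)·180°/11 = 16.36°, 49.09°, 81.82°, 114.55°, 147.27°, 180°, 212.73°, 245.45°, 278.18°, 310.91°, 343.64°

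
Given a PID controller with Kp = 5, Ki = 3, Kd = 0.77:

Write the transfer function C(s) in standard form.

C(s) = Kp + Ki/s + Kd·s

Substituting values: C(s) = 5 + 3/s + 0.77s = (0.77s² + 5s + 3)/s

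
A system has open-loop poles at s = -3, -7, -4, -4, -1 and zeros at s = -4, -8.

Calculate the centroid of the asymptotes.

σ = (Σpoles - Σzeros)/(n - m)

σ = (Σpoles - Σzeros)/(n - m) = (-19 - (-12))/(5 - 2) = -7/3 = -2.33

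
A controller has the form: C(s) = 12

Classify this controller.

This is a Proportional (P) controller.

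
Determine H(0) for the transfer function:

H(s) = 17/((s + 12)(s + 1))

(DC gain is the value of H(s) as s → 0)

DC gain = H(0) = 17/(12 × 1) = 17/12 = 1.4167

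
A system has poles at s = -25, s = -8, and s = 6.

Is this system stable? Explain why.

Pole(s) at s = 6 are not in the left half-plane. System is unstable.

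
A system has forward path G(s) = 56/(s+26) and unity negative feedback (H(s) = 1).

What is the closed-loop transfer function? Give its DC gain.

T(s) = G/(1+GH) = [56/(s+26)] / [1 + 56/(s+26)] = 56/(s+26+56) = 56/(s+82). DC gain = 56/82 = 0.6829.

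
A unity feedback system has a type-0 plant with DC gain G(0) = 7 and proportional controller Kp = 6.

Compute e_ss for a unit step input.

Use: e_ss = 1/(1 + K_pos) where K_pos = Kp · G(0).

K_pos = Kp · G(0) = 6 × 7 = 42. e_ss = 1/(1 + 42) = 0.0233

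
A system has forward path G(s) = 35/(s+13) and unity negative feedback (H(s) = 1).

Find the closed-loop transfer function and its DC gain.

T(s) = G/(1+GH) = [35/(s+13)] / [1 + 35/(s+13)] = 35/(s+13+35) = 35/(s+48). DC gain = 35/48 = 0.7292.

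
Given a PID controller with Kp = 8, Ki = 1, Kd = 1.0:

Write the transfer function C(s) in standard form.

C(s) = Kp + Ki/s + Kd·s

Substituting values: C(s) = 8 + 1/s + 1.0s = (s² + 8s + 1)/s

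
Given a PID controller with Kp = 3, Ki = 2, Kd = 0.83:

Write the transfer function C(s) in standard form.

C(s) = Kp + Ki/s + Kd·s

Substituting values: C(s) = 3 + 2/s + 0.83s = (0.83s² + 3s + 2)/s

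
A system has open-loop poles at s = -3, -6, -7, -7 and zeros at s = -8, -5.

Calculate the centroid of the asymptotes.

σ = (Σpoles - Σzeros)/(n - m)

σ = (Σpoles - Σzeros)/(n - m) = (-23 - (-13))/(4 - 2) = -10/2 = -5.0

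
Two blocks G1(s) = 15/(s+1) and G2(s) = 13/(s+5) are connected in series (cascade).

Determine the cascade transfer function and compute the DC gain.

Series: multiply transfer functions. G_eq = 15/(s+1) × 13/(s+5) = 195/((s+1)(s+5)). DC gain = 195/(1×5) = 39.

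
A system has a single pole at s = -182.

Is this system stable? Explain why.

Pole at s = -182 is in the left half-plane. Stable.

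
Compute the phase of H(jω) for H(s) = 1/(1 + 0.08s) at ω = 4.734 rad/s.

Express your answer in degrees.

Phase = -arctan(ωτ) = -arctan(4.734 × 0.08) = -20.7°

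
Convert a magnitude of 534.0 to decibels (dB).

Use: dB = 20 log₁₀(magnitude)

dB = 20 log₁₀(534.0) = 54.6 dB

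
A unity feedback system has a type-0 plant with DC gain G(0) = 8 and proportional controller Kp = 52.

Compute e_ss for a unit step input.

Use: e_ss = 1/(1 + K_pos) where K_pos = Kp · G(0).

K_pos = Kp · G(0) = 52 × 8 = 416. e_ss = 1/(1 + 416) = 0.0024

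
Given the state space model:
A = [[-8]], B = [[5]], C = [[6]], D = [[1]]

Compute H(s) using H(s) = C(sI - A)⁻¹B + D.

(sI - A)⁻¹ = 1/(s + 8). H(s) = 6×5/(s + 8) + 1 = (s + 38)/(s + 8).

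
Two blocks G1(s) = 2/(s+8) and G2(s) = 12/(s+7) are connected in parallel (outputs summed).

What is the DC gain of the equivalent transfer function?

Parallel: G_eq = G1 + G2. DC gain = G1(0) + G2(0) = 2/8 + 12/7 = 0.25 + 1.7143 = 1.9643.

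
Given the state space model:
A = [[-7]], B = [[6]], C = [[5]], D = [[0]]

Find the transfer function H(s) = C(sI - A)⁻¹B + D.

(sI - A)⁻¹ = 1/(s + 7). H(s) = 5 × 6/(s + 7) + 0 = 30/(s + 7).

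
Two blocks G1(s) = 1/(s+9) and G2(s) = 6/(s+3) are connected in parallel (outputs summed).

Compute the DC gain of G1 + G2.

Parallel: G_eq = G1 + G2. DC gain = G1(0) + G2(0) = 1/9 + 6/3 = 0.1111 + 2 = 2.1111.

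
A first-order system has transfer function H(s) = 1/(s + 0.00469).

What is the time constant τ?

For H(s) = 1/(s + 1/τ), the pole is at -1/τ = -0.00469, so τ = 1/0.00469 = 213.2 s.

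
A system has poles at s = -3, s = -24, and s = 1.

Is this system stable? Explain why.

Pole(s) at s = 1 are not in the left half-plane. System is unstable.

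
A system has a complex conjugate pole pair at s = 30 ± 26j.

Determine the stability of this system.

Real part of poles is 30 (> 0, right half-plane). Unstable.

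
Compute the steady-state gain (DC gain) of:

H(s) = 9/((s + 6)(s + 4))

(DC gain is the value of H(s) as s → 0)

DC gain = H(0) = 9/(6 × 4) = 9/24 = 0.375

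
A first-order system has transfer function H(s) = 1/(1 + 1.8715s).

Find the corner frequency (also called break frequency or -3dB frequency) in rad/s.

Corner frequency = 1/τ = 1/1.8715 = 0.534 rad/s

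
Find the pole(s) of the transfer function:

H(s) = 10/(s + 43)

Pole is where denominator = 0: s + 43 = 0, so s = -43.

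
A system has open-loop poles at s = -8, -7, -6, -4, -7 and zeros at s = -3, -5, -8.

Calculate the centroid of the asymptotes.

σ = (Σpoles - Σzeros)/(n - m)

σ = (Σpoles - Σzeros)/(n - m) = (-32 - (-16))/(5 - 3) = -16/2 = -8.0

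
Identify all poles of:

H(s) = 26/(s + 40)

Pole is where denominator = 0: s + 40 = 0, so s = -40.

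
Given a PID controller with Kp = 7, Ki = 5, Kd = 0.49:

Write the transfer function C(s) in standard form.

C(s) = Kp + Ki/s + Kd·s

Substituting values: C(s) = 7 + 5/s + 0.49s = (0.49s² + 7s + 5)/s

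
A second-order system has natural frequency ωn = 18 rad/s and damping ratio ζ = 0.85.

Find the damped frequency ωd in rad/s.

ωd = ωn√(1 - ζ²) = 18√(1 - 0.85²) = 9.48 rad/s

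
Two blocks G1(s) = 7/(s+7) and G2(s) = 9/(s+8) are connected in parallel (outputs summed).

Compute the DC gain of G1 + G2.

Parallel: G_eq = G1 + G2. DC gain = G1(0) + G2(0) = 7/7 + 9/8 = 1 + 1.125 = 2.125.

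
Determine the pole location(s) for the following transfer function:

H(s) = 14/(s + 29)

Pole is where denominator = 0: s + 29 = 0, so s = -29.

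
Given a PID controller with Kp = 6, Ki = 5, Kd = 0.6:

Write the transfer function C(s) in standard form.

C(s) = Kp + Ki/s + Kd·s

Substituting values: C(s) = 6 + 5/s + 0.6s = (0.6s² + 6s + 5)/s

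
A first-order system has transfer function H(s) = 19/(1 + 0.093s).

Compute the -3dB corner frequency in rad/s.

Corner frequency = 1/τ = 1/0.093 = 10.753 rad/s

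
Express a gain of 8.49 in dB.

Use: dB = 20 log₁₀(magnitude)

dB = 20 log₁₀(8.49) = 18.6 dB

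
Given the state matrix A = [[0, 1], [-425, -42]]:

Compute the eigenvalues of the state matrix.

det(A - λI) = λ² - (-42)λ + 425 = (λ - (-25))(λ - (-17)). Eigenvalues: -25, -17.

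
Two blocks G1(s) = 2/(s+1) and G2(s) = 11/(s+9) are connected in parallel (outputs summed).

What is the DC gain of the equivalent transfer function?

Parallel: G_eq = G1 + G2. DC gain = G1(0) + G2(0) = 2/1 + 11/9 = 2 + 1.2222 = 3.2222.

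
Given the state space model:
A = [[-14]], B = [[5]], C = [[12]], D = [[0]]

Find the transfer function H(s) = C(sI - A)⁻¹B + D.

(sI - A)⁻¹ = 1/(s + 14). H(s) = 12 × 5/(s + 14) + 0 = 60/(s + 14).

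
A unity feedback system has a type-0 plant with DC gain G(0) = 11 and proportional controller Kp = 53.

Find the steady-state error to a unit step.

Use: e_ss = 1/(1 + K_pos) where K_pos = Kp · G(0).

K_pos = Kp · G(0) = 53 × 11 = 583. e_ss = 1/(1 + 583) = 0.0017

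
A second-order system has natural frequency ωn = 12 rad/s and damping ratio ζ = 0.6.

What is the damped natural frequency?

ωd = ωn√(1 - ζ²) = 12√(1 - 0.6²) = 9.6 rad/s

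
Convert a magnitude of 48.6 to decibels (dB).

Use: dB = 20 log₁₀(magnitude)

dB = 20 log₁₀(48.6) = 33.7 dB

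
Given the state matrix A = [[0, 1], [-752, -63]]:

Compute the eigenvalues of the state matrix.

det(A - λI) = λ² - (-63)λ + 752 = (λ - (-47))(λ - (-16)). Eigenvalues: -47, -16.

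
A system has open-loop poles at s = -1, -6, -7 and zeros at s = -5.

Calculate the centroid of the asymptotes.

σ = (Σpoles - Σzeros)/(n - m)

σ = (Σpoles - Σzeros)/(n - m) = (-14 - (-5))/(3 - 1) = -9/2 = -4.5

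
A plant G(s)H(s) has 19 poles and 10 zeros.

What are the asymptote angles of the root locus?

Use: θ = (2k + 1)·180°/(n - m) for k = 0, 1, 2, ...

n - m = 19 - 10 = 9. Angles: θk = (2k + 1)·180°/9 = 20°, 60°, 100°, 140°, 180°, 220°, 260°, 300°, 340°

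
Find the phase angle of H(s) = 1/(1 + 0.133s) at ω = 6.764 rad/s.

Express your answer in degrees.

Phase = -arctan(ωτ) = -arctan(6.764 × 0.133) = -42.0°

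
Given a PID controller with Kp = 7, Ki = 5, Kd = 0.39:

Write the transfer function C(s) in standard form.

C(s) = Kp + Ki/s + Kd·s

Substituting values: C(s) = 7 + 5/s + 0.39s = (0.39s² + 7s + 5)/s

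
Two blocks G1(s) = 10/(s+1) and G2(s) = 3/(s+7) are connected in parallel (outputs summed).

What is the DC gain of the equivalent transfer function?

Parallel: G_eq = G1 + G2. DC gain = G1(0) + G2(0) = 10/1 + 3/7 = 10 + 0.4286 = 10.4286.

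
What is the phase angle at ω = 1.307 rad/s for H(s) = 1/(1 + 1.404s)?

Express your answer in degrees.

Phase = -arctan(ωτ) = -arctan(1.307 × 1.404) = -61.4°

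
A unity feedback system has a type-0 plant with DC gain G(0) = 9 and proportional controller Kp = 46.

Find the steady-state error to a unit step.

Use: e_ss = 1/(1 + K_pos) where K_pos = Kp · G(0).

K_pos = Kp · G(0) = 46 × 9 = 414. e_ss = 1/(1 + 414) = 0.0024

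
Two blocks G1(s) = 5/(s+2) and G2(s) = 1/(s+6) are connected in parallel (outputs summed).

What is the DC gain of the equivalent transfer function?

Parallel: G_eq = G1 + G2. DC gain = G1(0) + G2(0) = 5/2 + 1/6 = 2.5 + 0.1667 = 2.6667.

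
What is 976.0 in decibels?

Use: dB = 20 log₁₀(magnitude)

dB = 20 log₁₀(976.0) = 59.8 dB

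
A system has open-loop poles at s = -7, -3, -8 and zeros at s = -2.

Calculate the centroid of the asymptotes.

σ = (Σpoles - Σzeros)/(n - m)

σ = (Σpoles - Σzeros)/(n - m) = (-18 - (-2))/(3 - 1) = -16/2 = -8.0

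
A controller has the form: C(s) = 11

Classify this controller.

This is a Proportional (P) controller.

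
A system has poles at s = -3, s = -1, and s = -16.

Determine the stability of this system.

All poles are in the left half-plane. System is stable.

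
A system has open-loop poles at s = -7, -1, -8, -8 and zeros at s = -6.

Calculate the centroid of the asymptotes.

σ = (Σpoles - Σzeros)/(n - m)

σ = (Σpoles - Σzeros)/(n - m) = (-24 - (-6))/(4 - 1) = -18/3 = -6.0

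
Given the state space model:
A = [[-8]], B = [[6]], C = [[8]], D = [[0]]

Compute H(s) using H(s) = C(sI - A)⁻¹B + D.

(sI - A)⁻¹ = 1/(s + 8). H(s) = 8 × 6/(s + 8) + 0 = 48/(s + 8).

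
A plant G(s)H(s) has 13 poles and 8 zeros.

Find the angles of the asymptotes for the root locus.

n - m = 13 - 8 = 5. Angles: θk = (2k + 1)·180°/5 = 36°, 108°, 180°, 252°, 324°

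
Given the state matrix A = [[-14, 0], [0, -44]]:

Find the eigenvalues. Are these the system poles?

For diagonal matrix, eigenvalues are diagonal entries: λ₁ = -14, λ₂ = -44. Eigenvalues of A = system poles.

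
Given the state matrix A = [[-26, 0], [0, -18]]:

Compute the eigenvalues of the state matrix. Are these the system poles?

For diagonal matrix, eigenvalues are diagonal entries: λ₁ = -26, λ₂ = -18. Eigenvalues of A = system poles.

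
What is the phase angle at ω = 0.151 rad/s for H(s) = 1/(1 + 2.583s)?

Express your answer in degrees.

Phase = -arctan(ωτ) = -arctan(0.151 × 2.583) = -21.3°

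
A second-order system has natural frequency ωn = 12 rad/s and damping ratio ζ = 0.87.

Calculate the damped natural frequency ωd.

ωd = ωn√(1 - ζ²) = 12√(1 - 0.87²) = 5.92 rad/s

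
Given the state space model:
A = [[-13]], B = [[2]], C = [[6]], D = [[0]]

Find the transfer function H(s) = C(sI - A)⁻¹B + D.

(sI - A)⁻¹ = 1/(s + 13). H(s) = 6 × 2/(s + 13) + 0 = 12/(s + 13).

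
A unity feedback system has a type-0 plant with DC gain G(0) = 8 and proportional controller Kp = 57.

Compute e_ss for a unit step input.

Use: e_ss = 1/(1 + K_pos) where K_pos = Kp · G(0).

K_pos = Kp · G(0) = 57 × 8 = 456. e_ss = 1/(1 + 456) = 0.0022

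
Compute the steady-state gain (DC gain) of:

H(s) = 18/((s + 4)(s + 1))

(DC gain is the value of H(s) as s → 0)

DC gain = H(0) = 18/(4 × 1) = 18/4 = 4.5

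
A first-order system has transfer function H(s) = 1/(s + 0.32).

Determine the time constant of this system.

For H(s) = 1/(s + 1/τ), the pole is at -1/τ = -0.32, so τ = 1/0.32 = 3.125 s.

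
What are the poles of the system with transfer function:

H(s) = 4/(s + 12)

Pole is where denominator = 0: s + 12 = 0, so s = -12.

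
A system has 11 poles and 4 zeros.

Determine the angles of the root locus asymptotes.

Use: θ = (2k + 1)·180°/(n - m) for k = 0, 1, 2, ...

n - m = 11 - 4 = 7. Angles: θk = (2k + 1)·180°/7 = 25.71°, 77.14°, 128.57°, 180°, 231.43°, 282.86°, 334.29°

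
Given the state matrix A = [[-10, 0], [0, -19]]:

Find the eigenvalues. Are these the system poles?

For diagonal matrix, eigenvalues are diagonal entries: λ₁ = -10, λ₂ = -19. Eigenvalues of A = system poles.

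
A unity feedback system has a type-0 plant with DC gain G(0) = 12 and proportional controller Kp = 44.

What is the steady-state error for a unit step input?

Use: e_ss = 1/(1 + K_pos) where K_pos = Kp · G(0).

K_pos = Kp · G(0) = 44 × 12 = 528. e_ss = 1/(1 + 528) = 0.0019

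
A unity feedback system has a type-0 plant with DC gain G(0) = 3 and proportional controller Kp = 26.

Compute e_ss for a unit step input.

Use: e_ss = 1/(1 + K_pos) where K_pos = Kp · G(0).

K_pos = Kp · G(0) = 26 × 3 = 78. e_ss = 1/(1 + 78) = 0.0127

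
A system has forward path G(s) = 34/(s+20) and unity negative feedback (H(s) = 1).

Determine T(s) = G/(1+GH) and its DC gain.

T(s) = G/(1+GH) = [34/(s+20)] / [1 + 34/(s+20)] = 34/(s+20+34) = 34/(s+54). DC gain = 34/54 = 0.6296.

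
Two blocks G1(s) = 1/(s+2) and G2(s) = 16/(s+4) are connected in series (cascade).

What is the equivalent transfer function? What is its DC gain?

Series: multiply transfer functions. G_eq = 1/(s+2) × 16/(s+4) = 16/((s+2)(s+4)). DC gain = 16/(2×4) = 2.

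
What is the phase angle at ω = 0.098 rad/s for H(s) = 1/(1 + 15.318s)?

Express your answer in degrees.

Phase = -arctan(ωτ) = -arctan(0.098 × 15.318) = -56.3°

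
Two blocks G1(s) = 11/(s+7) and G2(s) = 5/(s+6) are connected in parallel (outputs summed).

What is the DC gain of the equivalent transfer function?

Parallel: G_eq = G1 + G2. DC gain = G1(0) + G2(0) = 11/7 + 5/6 = 1.5714 + 0.8333 = 2.4048.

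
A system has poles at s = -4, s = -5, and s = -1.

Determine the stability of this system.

All poles are in the left half-plane. System is stable.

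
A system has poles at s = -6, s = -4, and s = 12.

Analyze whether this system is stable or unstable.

Pole(s) at s = 12 are not in the left half-plane. System is unstable.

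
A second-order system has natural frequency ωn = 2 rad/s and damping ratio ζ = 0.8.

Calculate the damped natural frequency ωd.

ωd = ωn√(1 - ζ²) = 2√(1 - 0.8²) = 1.2 rad/s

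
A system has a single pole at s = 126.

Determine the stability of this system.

Pole at s = 126 is in the right half-plane. Unstable.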